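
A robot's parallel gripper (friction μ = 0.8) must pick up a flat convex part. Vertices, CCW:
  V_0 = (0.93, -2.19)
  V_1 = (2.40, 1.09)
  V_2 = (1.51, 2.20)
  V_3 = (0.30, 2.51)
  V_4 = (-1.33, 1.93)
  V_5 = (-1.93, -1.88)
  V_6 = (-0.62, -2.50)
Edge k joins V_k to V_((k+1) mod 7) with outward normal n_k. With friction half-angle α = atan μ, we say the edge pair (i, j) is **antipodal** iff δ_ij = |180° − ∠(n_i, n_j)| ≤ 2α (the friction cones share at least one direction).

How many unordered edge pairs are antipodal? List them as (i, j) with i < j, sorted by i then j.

α = atan 0.8 = 38.66°;  2α = 77.32°
n_0 = (+0.9125, -0.4090)
n_1 = (+0.7802, +0.6256)
n_2 = (+0.2482, +0.9687)
n_3 = (-0.3352, +0.9421)
n_4 = (-0.9878, +0.1556)
n_5 = (-0.4278, -0.9039)
n_6 = (+0.1961, -0.9806)
  (0,1): δ = 117.14°  ·
  (0,2): δ = 80.23°  ·
  (0,3): δ = 46.27°  ✓
  (0,4): δ = 15.19°  ✓
  (0,5): δ = 88.81°  ·
  (0,6): δ = 125.45°  ·
  (1,2): δ = 143.09°  ·
  (1,3): δ = 109.14°  ·
  (1,4): δ = 47.67°  ✓
  (1,5): δ = 25.95°  ✓
  (1,6): δ = 62.59°  ✓
  (2,3): δ = 146.04°  ·
  (2,4): δ = 84.58°  ·
  (2,5): δ = 10.96°  ✓
  (2,6): δ = 25.68°  ✓
  (3,4): δ = 118.54°  ·
  (3,5): δ = 44.91°  ✓
  (3,6): δ = 8.28°  ✓
  (4,5): δ = 106.38°  ·
  (4,6): δ = 69.74°  ✓
  (5,6): δ = 143.36°  ·
antipodal pairs: 10

count = 10; pairs: (0,3), (0,4), (1,4), (1,5), (1,6), (2,5), (2,6), (3,5), (3,6), (4,6)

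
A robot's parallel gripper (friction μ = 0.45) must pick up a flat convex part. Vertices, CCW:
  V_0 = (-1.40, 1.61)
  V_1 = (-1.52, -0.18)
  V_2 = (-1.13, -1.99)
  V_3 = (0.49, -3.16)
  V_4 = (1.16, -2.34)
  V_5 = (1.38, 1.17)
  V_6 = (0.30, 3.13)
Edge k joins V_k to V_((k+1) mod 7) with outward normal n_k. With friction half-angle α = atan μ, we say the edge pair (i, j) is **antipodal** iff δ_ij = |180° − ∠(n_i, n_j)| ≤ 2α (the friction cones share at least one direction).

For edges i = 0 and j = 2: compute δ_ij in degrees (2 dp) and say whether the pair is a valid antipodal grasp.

δ = 122.00°, invalid

α = atan 0.45 = 24.23°;  2α = 48.46°
edge 0: e_0 = (-0.12, -1.79);  n_0 = (-0.9978, +0.0669)
edge 2: e_2 = (+1.62, -1.17);  n_2 = (-0.5855, -0.8107)
∠(n_0, n_2) = 58.00°
δ = |180° − 58.00°| = 122.00°
122.00° > 2α = 48.46°  →  invalid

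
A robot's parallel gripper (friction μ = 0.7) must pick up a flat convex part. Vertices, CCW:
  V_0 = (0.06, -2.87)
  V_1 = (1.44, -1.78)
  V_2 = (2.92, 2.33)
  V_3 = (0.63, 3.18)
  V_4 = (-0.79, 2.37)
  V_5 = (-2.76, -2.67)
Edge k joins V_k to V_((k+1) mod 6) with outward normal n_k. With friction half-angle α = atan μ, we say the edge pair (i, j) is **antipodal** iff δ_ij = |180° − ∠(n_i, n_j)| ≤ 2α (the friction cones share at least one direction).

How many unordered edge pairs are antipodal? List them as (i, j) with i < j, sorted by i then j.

count = 7; pairs: (0,2), (0,3), (0,4), (1,3), (1,4), (2,5), (3,5)

α = atan 0.7 = 34.99°;  2α = 69.98°
n_0 = (+0.6198, -0.7847)
n_1 = (+0.9409, -0.3388)
n_2 = (+0.3480, +0.9375)
n_3 = (-0.4955, +0.8686)
n_4 = (-0.9314, +0.3641)
n_5 = (-0.0707, -0.9975)
  (0,1): δ = 148.11°  ·
  (0,2): δ = 58.67°  ✓
  (0,3): δ = 8.60°  ✓
  (0,4): δ = 30.35°  ✓
  (0,5): δ = 137.64°  ·
  (1,2): δ = 90.56°  ·
  (1,3): δ = 40.49°  ✓
  (1,4): δ = 1.55°  ✓
  (1,5): δ = 105.75°  ·
  (2,3): δ = 129.93°  ·
  (2,4): δ = 90.99°  ·
  (2,5): δ = 16.31°  ✓
  (3,4): δ = 141.05°  ·
  (3,5): δ = 33.76°  ✓
  (4,5): δ = 72.71°  ·
antipodal pairs: 7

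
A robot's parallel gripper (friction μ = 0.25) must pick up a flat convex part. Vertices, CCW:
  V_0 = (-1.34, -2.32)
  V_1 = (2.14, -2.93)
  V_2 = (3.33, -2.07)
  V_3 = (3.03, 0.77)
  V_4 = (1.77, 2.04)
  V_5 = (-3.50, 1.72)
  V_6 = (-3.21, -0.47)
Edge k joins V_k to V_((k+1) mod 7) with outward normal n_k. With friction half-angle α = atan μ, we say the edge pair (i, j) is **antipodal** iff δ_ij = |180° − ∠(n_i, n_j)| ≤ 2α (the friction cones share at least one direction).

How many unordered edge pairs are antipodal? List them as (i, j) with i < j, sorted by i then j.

α = atan 0.25 = 14.04°;  2α = 28.07°
n_0 = (-0.1727, -0.9850)
n_1 = (+0.5857, -0.8105)
n_2 = (+0.9945, +0.1050)
n_3 = (+0.7099, +0.7043)
n_4 = (-0.0606, +0.9982)
n_5 = (-0.9913, -0.1313)
n_6 = (-0.7033, -0.7109)
  (0,1): δ = 134.20°  ·
  (0,2): δ = 74.03°  ·
  (0,3): δ = 35.28°  ·
  (0,4): δ = 13.42°  ✓
  (0,5): δ = 107.49°  ·
  (0,6): δ = 145.25°  ·
  (1,2): δ = 119.83°  ·
  (1,3): δ = 81.08°  ·
  (1,4): δ = 32.38°  ·
  (1,5): δ = 61.69°  ·
  (1,6): δ = 99.45°  ·
  (2,3): δ = 141.26°  ·
  (2,4): δ = 92.56°  ·
  (2,5): δ = 1.51°  ✓
  (2,6): δ = 39.28°  ·
  (3,4): δ = 131.30°  ·
  (3,5): δ = 37.23°  ·
  (3,6): δ = 0.53°  ✓
  (4,5): δ = 85.93°  ·
  (4,6): δ = 48.17°  ·
  (5,6): δ = 142.24°  ·
antipodal pairs: 3

count = 3; pairs: (0,4), (2,5), (3,6)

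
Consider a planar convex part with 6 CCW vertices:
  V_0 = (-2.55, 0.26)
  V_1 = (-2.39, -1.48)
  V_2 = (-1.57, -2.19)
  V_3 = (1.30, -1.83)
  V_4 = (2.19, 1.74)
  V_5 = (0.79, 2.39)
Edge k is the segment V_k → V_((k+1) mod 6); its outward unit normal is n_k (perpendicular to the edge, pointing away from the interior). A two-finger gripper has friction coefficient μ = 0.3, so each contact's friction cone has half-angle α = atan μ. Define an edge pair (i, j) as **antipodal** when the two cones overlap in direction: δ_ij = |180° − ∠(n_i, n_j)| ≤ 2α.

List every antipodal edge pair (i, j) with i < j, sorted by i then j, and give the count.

count = 4; pairs: (0,3), (1,4), (2,4), (2,5)

α = atan 0.3 = 16.70°;  2α = 33.40°
n_0 = (-0.9958, -0.0916)
n_1 = (-0.6546, -0.7560)
n_2 = (+0.1245, -0.9922)
n_3 = (+0.9703, -0.2419)
n_4 = (+0.4211, +0.9070)
n_5 = (-0.5377, +0.8431)
  (0,1): δ = 136.14°  ·
  (0,2): δ = 88.10°  ·
  (0,3): δ = 19.25°  ✓
  (0,4): δ = 59.84°  ·
  (0,5): δ = 117.27°  ·
  (1,2): δ = 131.96°  ·
  (1,3): δ = 63.11°  ·
  (1,4): δ = 15.98°  ✓
  (1,5): δ = 73.41°  ·
  (2,3): δ = 111.15°  ·
  (2,4): δ = 32.05°  ✓
  (2,5): δ = 25.38°  ✓
  (3,4): δ = 100.91°  ·
  (3,5): δ = 43.47°  ·
  (4,5): δ = 122.57°  ·
antipodal pairs: 4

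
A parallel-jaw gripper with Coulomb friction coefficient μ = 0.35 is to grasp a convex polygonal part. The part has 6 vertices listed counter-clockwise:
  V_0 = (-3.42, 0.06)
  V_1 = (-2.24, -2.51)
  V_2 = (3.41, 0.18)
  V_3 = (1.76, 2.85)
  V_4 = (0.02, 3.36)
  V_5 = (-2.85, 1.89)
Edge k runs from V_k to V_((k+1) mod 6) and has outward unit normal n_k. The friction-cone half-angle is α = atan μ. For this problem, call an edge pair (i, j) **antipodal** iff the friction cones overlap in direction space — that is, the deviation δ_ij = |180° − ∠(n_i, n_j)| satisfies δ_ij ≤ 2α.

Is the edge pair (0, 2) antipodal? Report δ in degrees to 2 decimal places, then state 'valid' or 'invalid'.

α = atan 0.35 = 19.29°;  2α = 38.58°
edge 0: e_0 = (+1.18, -2.57);  n_0 = (-0.9088, -0.4173)
edge 2: e_2 = (-1.65, +2.67);  n_2 = (+0.8507, +0.5257)
∠(n_0, n_2) = 172.95°
δ = |180° − 172.95°| = 7.05°
7.05° ≤ 2α = 38.58°  →  valid

δ = 7.05°, valid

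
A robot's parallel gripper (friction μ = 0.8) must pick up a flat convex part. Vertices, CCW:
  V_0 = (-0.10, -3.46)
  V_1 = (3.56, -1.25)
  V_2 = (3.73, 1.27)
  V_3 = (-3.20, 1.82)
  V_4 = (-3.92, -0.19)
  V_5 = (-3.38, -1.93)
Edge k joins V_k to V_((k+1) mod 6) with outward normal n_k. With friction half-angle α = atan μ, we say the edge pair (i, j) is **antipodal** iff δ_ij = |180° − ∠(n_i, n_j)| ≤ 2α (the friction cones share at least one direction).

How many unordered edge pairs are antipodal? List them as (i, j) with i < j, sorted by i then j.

α = atan 0.8 = 38.66°;  2α = 77.32°
n_0 = (+0.5169, -0.8560)
n_1 = (+0.9977, -0.0673)
n_2 = (+0.0791, +0.9969)
n_3 = (-0.9414, +0.3372)
n_4 = (-0.9551, -0.2964)
n_5 = (-0.4227, -0.9063)
  (0,1): δ = 124.98°  ·
  (0,2): δ = 35.66°  ✓
  (0,3): δ = 39.17°  ✓
  (0,4): δ = 76.12°  ✓
  (0,5): δ = 123.87°  ·
  (1,2): δ = 90.68°  ·
  (1,3): δ = 15.85°  ✓
  (1,4): δ = 21.10°  ✓
  (1,5): δ = 68.85°  ✓
  (2,3): δ = 105.17°  ·
  (2,4): δ = 68.22°  ✓
  (2,5): δ = 20.47°  ✓
  (3,4): δ = 143.05°  ·
  (3,5): δ = 95.30°  ·
  (4,5): δ = 132.25°  ·
antipodal pairs: 8

count = 8; pairs: (0,2), (0,3), (0,4), (1,3), (1,4), (1,5), (2,4), (2,5)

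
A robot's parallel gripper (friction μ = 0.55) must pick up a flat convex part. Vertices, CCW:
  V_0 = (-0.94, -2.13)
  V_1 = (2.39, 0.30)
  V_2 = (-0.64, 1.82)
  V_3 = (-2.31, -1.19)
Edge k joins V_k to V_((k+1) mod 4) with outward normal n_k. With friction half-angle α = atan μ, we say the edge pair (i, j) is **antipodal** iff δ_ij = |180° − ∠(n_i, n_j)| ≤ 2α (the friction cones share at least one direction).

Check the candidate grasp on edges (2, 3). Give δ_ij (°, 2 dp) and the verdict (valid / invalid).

α = atan 0.55 = 28.81°;  2α = 57.62°
edge 2: e_2 = (-1.67, -3.01);  n_2 = (-0.8744, +0.4851)
edge 3: e_3 = (+1.37, -0.94);  n_3 = (-0.5658, -0.8246)
∠(n_2, n_3) = 84.57°
δ = |180° − 84.57°| = 95.43°
95.43° > 2α = 57.62°  →  invalid

δ = 95.43°, invalid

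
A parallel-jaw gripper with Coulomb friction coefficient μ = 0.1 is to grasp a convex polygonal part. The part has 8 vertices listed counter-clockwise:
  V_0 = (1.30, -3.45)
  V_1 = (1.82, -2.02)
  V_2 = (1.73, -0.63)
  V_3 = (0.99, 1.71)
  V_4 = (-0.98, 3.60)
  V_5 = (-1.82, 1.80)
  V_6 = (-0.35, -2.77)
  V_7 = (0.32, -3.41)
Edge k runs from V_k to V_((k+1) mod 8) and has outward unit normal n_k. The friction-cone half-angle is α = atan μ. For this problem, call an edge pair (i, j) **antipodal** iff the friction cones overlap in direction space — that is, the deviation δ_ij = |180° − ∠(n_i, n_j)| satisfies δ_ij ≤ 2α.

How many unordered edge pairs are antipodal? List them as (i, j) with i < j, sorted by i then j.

α = atan 0.1 = 5.71°;  2α = 11.42°
n_0 = (+0.9398, -0.3417)
n_1 = (+0.9979, +0.0646)
n_2 = (+0.9535, +0.3015)
n_3 = (+0.6923, +0.7216)
n_4 = (-0.9062, +0.4229)
n_5 = (-0.9520, -0.3062)
n_6 = (-0.6907, -0.7231)
n_7 = (-0.0408, -0.9992)
  (0,1): δ = 156.31°  ·
  (0,2): δ = 142.47°  ·
  (0,3): δ = 113.83°  ·
  (0,4): δ = 5.03°  ✓
  (0,5): δ = 37.81°  ·
  (0,6): δ = 66.29°  ·
  (0,7): δ = 107.65°  ·
  (1,2): δ = 166.16°  ·
  (1,3): δ = 137.52°  ·
  (1,4): δ = 28.72°  ·
  (1,5): δ = 14.13°  ·
  (1,6): δ = 42.61°  ·
  (1,7): δ = 83.96°  ·
  (2,3): δ = 151.36°  ·
  (2,4): δ = 42.57°  ·
  (2,5): δ = 0.28°  ✓
  (2,6): δ = 28.76°  ·
  (2,7): δ = 70.11°  ·
  (3,4): δ = 71.20°  ·
  (3,5): δ = 28.36°  ·
  (3,6): δ = 0.12°  ✓
  (3,7): δ = 41.48°  ·
  (4,5): δ = 137.15°  ·
  (4,6): δ = 108.67°  ·
  (4,7): δ = 67.32°  ·
  (5,6): δ = 151.52°  ·
  (5,7): δ = 110.17°  ·
  (6,7): δ = 138.65°  ·
antipodal pairs: 3

count = 3; pairs: (0,4), (2,5), (3,6)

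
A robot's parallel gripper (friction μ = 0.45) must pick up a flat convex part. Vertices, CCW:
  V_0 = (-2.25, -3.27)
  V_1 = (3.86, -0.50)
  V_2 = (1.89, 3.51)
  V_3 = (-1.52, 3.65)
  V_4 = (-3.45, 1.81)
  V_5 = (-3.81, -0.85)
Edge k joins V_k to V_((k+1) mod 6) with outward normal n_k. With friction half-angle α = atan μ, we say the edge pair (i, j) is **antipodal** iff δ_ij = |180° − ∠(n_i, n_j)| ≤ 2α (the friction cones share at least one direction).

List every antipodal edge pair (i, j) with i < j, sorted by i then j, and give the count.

count = 4; pairs: (0,2), (0,3), (1,4), (1,5)

α = atan 0.45 = 24.23°;  2α = 48.46°
n_0 = (+0.4129, -0.9108)
n_1 = (+0.8975, +0.4409)
n_2 = (+0.0410, +0.9992)
n_3 = (-0.6900, +0.7238)
n_4 = (-0.9910, +0.1341)
n_5 = (-0.8405, -0.5418)
  (0,1): δ = 88.22°  ·
  (0,2): δ = 26.74°  ✓
  (0,3): δ = 19.25°  ✓
  (0,4): δ = 57.91°  ·
  (0,5): δ = 98.42°  ·
  (1,2): δ = 118.51°  ·
  (1,3): δ = 72.53°  ·
  (1,4): δ = 33.87°  ✓
  (1,5): δ = 6.64°  ✓
  (2,3): δ = 134.02°  ·
  (2,4): δ = 95.36°  ·
  (2,5): δ = 54.84°  ·
  (3,4): δ = 141.34°  ·
  (3,5): δ = 100.83°  ·
  (4,5): δ = 139.49°  ·
antipodal pairs: 4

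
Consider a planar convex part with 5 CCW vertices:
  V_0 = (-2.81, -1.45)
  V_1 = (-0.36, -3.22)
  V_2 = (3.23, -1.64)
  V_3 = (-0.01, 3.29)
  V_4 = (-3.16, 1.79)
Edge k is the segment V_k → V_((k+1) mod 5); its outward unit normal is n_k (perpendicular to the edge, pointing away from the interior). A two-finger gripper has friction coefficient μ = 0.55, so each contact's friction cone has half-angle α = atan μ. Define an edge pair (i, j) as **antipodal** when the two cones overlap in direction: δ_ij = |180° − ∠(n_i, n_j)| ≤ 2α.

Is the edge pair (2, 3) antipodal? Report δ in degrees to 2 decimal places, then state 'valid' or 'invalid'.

δ = 97.85°, invalid

α = atan 0.55 = 28.81°;  2α = 57.62°
edge 2: e_2 = (-3.24, +4.93);  n_2 = (+0.8357, +0.5492)
edge 3: e_3 = (-3.15, -1.50);  n_3 = (-0.4299, +0.9029)
∠(n_2, n_3) = 82.15°
δ = |180° − 82.15°| = 97.85°
97.85° > 2α = 57.62°  →  invalid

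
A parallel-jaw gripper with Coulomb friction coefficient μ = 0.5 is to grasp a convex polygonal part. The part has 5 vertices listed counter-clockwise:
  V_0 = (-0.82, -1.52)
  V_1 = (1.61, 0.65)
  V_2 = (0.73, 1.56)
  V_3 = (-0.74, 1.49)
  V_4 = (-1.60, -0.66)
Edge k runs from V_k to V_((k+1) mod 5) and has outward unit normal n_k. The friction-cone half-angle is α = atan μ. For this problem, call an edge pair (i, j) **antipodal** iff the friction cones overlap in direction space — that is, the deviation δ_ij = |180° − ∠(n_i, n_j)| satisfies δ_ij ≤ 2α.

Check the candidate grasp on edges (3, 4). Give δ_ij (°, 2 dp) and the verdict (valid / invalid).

α = atan 0.5 = 26.57°;  2α = 53.13°
edge 3: e_3 = (-0.86, -2.15);  n_3 = (-0.9285, +0.3714)
edge 4: e_4 = (+0.78, -0.86);  n_4 = (-0.7407, -0.6718)
∠(n_3, n_4) = 64.01°
δ = |180° − 64.01°| = 115.99°
115.99° > 2α = 53.13°  →  invalid

δ = 115.99°, invalid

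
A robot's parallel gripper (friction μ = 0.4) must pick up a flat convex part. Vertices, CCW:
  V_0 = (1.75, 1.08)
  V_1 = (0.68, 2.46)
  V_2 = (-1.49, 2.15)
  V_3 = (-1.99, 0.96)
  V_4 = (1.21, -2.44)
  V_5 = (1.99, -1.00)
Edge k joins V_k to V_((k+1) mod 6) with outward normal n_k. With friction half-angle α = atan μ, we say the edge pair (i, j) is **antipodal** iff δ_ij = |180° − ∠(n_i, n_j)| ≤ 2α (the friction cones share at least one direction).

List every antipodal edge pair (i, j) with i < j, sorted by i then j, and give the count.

count = 4; pairs: (0,3), (2,4), (2,5), (3,5)

α = atan 0.4 = 21.80°;  2α = 43.60°
n_0 = (+0.7903, +0.6128)
n_1 = (-0.1414, +0.9899)
n_2 = (-0.9219, +0.3874)
n_3 = (-0.7282, -0.6854)
n_4 = (+0.8793, -0.4763)
n_5 = (+0.9934, +0.1146)
  (0,1): δ = 119.66°  ·
  (0,2): δ = 60.58°  ·
  (0,3): δ = 5.48°  ✓
  (0,4): δ = 113.77°  ·
  (0,5): δ = 148.79°  ·
  (1,2): δ = 120.92°  ·
  (1,3): δ = 54.87°  ·
  (1,4): δ = 53.43°  ·
  (1,5): δ = 88.45°  ·
  (2,3): δ = 113.95°  ·
  (2,4): δ = 5.65°  ✓
  (2,5): δ = 29.37°  ✓
  (3,4): δ = 71.71°  ·
  (3,5): δ = 36.68°  ✓
  (4,5): δ = 144.98°  ·
antipodal pairs: 4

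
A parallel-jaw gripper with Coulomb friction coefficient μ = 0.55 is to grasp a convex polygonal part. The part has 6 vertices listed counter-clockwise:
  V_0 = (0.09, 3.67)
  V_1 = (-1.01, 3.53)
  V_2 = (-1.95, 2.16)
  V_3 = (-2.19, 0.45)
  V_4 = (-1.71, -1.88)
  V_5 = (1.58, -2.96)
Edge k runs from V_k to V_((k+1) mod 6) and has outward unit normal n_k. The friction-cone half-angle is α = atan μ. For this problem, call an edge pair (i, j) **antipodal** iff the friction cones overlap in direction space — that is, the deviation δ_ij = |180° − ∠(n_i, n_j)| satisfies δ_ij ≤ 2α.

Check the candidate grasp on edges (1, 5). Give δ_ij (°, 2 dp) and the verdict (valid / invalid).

δ = 47.12°, valid

α = atan 0.55 = 28.81°;  2α = 57.62°
edge 1: e_1 = (-0.94, -1.37);  n_1 = (-0.8246, +0.5658)
edge 5: e_5 = (-1.49, +6.63);  n_5 = (+0.9757, +0.2193)
∠(n_1, n_5) = 132.88°
δ = |180° − 132.88°| = 47.12°
47.12° ≤ 2α = 57.62°  →  valid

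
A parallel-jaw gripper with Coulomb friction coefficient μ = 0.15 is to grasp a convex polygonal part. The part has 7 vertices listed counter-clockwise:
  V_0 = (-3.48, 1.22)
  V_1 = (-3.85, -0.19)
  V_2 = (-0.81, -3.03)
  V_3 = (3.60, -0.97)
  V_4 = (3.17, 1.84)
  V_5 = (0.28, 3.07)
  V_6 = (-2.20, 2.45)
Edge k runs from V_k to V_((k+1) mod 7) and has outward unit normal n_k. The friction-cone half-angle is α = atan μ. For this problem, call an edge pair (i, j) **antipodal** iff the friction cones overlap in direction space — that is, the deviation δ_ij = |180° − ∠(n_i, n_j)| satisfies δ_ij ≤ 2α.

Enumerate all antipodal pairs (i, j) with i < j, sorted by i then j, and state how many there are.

count = 1; pairs: (2,5)

α = atan 0.15 = 8.53°;  2α = 17.06°
n_0 = (-0.9673, +0.2538)
n_1 = (-0.6827, -0.7307)
n_2 = (+0.4232, -0.9060)
n_3 = (+0.9885, +0.1513)
n_4 = (+0.3916, +0.9201)
n_5 = (-0.2425, +0.9701)
n_6 = (-0.6929, +0.7210)
  (0,1): δ = 118.35°  ·
  (0,2): δ = 50.26°  ·
  (0,3): δ = 23.40°  ·
  (0,4): δ = 81.65°  ·
  (0,5): δ = 118.74°  ·
  (0,6): δ = 148.56°  ·
  (1,2): δ = 111.91°  ·
  (1,3): δ = 38.25°  ·
  (1,4): δ = 20.00°  ·
  (1,5): δ = 57.09°  ·
  (1,6): δ = 86.91°  ·
  (2,3): δ = 106.34°  ·
  (2,4): δ = 48.09°  ·
  (2,5): δ = 11.00°  ✓
  (2,6): δ = 18.82°  ·
  (3,4): δ = 121.76°  ·
  (3,5): δ = 84.66°  ·
  (3,6): δ = 54.84°  ·
  (4,5): δ = 142.91°  ·
  (4,6): δ = 113.09°  ·
  (5,6): δ = 150.18°  ·
antipodal pairs: 1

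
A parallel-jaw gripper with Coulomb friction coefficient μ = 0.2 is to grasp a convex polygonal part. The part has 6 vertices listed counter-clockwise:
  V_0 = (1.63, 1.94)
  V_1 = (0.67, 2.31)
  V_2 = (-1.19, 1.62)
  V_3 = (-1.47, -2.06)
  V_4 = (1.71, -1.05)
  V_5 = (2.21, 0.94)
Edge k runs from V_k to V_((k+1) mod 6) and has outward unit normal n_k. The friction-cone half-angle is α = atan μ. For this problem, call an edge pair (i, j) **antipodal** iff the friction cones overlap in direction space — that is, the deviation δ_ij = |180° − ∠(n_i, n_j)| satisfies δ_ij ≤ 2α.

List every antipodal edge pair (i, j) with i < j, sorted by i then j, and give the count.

α = atan 0.2 = 11.31°;  2α = 22.62°
n_0 = (+0.3596, +0.9331)
n_1 = (-0.3478, +0.9376)
n_2 = (-0.9971, +0.0759)
n_3 = (+0.3027, -0.9531)
n_4 = (+0.9699, -0.2437)
n_5 = (+0.8650, +0.5017)
  (0,1): δ = 138.57°  ·
  (0,2): δ = 73.27°  ·
  (0,3): δ = 38.70°  ·
  (0,4): δ = 96.97°  ·
  (0,5): δ = 141.19°  ·
  (1,2): δ = 114.70°  ·
  (1,3): δ = 2.73°  ✓
  (1,4): δ = 55.54°  ·
  (1,5): δ = 99.76°  ·
  (2,3): δ = 68.03°  ·
  (2,4): δ = 9.75°  ✓
  (2,5): δ = 34.46°  ·
  (3,4): δ = 121.72°  ·
  (3,5): δ = 77.51°  ·
  (4,5): δ = 135.78°  ·
antipodal pairs: 2

count = 2; pairs: (1,3), (2,4)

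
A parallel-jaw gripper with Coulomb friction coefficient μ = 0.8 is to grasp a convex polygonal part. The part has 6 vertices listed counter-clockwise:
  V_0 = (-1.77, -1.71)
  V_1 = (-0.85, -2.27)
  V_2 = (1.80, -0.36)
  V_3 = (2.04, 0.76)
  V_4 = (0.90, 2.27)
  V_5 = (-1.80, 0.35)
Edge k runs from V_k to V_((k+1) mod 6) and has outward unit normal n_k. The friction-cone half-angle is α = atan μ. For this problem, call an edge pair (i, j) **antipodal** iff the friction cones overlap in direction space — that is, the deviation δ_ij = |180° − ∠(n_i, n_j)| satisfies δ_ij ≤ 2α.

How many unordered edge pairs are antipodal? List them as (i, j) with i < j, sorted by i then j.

count = 8; pairs: (0,2), (0,3), (0,4), (1,4), (1,5), (2,4), (2,5), (3,5)

α = atan 0.8 = 38.66°;  2α = 77.32°
n_0 = (-0.5199, -0.8542)
n_1 = (+0.5847, -0.8112)
n_2 = (+0.9778, -0.2095)
n_3 = (+0.7981, +0.6025)
n_4 = (-0.5795, +0.8150)
n_5 = (-0.9999, -0.0146)
  (0,1): δ = 112.89°  ·
  (0,2): δ = 70.77°  ✓
  (0,3): δ = 21.62°  ✓
  (0,4): δ = 66.75°  ✓
  (0,5): δ = 122.16°  ·
  (1,2): δ = 137.88°  ·
  (1,3): δ = 88.73°  ·
  (1,4): δ = 0.37°  ✓
  (1,5): δ = 55.05°  ✓
  (2,3): δ = 130.85°  ·
  (2,4): δ = 42.49°  ✓
  (2,5): δ = 12.93°  ✓
  (3,4): δ = 91.63°  ·
  (3,5): δ = 36.22°  ✓
  (4,5): δ = 124.58°  ·
antipodal pairs: 8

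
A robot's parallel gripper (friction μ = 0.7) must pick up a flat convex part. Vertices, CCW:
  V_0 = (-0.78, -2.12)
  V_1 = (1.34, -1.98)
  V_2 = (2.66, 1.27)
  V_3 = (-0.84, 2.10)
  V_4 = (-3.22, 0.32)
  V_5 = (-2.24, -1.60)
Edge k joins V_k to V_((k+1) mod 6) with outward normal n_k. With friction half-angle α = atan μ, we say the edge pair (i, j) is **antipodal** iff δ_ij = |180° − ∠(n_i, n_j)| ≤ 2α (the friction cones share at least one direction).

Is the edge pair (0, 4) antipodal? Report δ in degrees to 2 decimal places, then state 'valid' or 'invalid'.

α = atan 0.7 = 34.99°;  2α = 69.98°
edge 0: e_0 = (+2.12, +0.14);  n_0 = (+0.0659, -0.9978)
edge 4: e_4 = (+0.98, -1.92);  n_4 = (-0.8907, -0.4546)
∠(n_0, n_4) = 66.74°
δ = |180° − 66.74°| = 113.26°
113.26° > 2α = 69.98°  →  invalid

δ = 113.26°, invalid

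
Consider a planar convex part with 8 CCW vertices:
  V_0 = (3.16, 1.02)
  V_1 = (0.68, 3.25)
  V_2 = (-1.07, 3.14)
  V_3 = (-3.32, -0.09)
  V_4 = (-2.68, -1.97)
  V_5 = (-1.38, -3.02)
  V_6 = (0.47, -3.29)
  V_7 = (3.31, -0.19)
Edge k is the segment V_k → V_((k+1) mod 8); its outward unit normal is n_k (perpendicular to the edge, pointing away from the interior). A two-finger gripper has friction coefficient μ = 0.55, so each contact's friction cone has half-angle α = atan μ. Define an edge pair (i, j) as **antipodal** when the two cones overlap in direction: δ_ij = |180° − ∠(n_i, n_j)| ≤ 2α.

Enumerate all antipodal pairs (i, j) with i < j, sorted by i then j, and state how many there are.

α = atan 0.55 = 28.81°;  2α = 57.62°
n_0 = (+0.6686, +0.7436)
n_1 = (-0.0627, +0.9980)
n_2 = (-0.8205, +0.5716)
n_3 = (-0.9466, -0.3223)
n_4 = (-0.6283, -0.7779)
n_5 = (-0.1444, -0.9895)
n_6 = (+0.7374, -0.6755)
n_7 = (+0.9924, +0.1230)
  (0,1): δ = 134.44°  ·
  (0,2): δ = 82.90°  ·
  (0,3): δ = 29.24°  ✓
  (0,4): δ = 3.03°  ✓
  (0,5): δ = 33.66°  ✓
  (0,6): δ = 89.47°  ·
  (0,7): δ = 139.03°  ·
  (1,2): δ = 128.46°  ·
  (1,3): δ = 74.80°  ·
  (1,4): δ = 42.52°  ✓
  (1,5): δ = 11.90°  ✓
  (1,6): δ = 43.91°  ✓
  (1,7): δ = 93.47°  ·
  (2,3): δ = 126.34°  ·
  (2,4): δ = 94.07°  ·
  (2,5): δ = 63.44°  ·
  (2,6): δ = 7.63°  ✓
  (2,7): δ = 41.93°  ✓
  (3,4): δ = 147.73°  ·
  (3,5): δ = 117.10°  ·
  (3,6): δ = 61.29°  ·
  (3,7): δ = 11.73°  ✓
  (4,5): δ = 149.38°  ·
  (4,6): δ = 93.57°  ·
  (4,7): δ = 44.01°  ✓
  (5,6): δ = 124.19°  ·
  (5,7): δ = 74.63°  ·
  (6,7): δ = 130.44°  ·
antipodal pairs: 10

count = 10; pairs: (0,3), (0,4), (0,5), (1,4), (1,5), (1,6), (2,6), (2,7), (3,7), (4,7)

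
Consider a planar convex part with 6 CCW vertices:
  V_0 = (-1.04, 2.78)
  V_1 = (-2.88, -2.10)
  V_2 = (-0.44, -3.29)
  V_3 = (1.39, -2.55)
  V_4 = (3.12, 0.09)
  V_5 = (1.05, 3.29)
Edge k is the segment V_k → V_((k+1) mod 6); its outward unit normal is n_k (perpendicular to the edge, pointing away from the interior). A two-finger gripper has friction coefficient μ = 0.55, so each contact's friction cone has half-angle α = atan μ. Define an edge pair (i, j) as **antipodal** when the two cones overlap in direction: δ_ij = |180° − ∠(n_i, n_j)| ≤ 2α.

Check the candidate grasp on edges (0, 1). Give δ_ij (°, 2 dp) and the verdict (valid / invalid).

α = atan 0.55 = 28.81°;  2α = 57.62°
edge 0: e_0 = (-1.84, -4.88);  n_0 = (-0.9357, +0.3528)
edge 1: e_1 = (+2.44, -1.19);  n_1 = (-0.4384, -0.8988)
∠(n_0, n_1) = 84.66°
δ = |180° − 84.66°| = 95.34°
95.34° > 2α = 57.62°  →  invalid

δ = 95.34°, invalid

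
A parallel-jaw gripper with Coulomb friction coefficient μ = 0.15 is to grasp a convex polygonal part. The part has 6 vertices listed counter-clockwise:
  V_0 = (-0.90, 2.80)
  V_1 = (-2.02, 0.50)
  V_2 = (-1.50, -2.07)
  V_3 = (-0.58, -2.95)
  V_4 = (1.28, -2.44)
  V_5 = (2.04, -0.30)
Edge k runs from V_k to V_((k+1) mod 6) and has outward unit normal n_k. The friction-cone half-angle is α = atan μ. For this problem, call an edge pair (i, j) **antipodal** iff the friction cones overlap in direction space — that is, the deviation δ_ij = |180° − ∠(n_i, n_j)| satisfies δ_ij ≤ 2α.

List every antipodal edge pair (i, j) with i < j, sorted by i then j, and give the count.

α = atan 0.15 = 8.53°;  2α = 17.06°
n_0 = (-0.8991, +0.4378)
n_1 = (-0.9801, -0.1983)
n_2 = (-0.6912, -0.7226)
n_3 = (+0.2644, -0.9644)
n_4 = (+0.9423, -0.3347)
n_5 = (+0.7256, +0.6881)
  (0,1): δ = 142.60°  ·
  (0,2): δ = 107.76°  ·
  (0,3): δ = 48.70°  ·
  (0,4): δ = 6.41°  ✓
  (0,5): δ = 69.45°  ·
  (1,2): δ = 145.17°  ·
  (1,3): δ = 86.11°  ·
  (1,4): δ = 30.99°  ·
  (1,5): δ = 32.04°  ·
  (2,3): δ = 120.94°  ·
  (2,4): δ = 65.83°  ·
  (2,5): δ = 2.79°  ✓
  (3,4): δ = 124.89°  ·
  (3,5): δ = 61.85°  ·
  (4,5): δ = 116.97°  ·
antipodal pairs: 2

count = 2; pairs: (0,4), (2,5)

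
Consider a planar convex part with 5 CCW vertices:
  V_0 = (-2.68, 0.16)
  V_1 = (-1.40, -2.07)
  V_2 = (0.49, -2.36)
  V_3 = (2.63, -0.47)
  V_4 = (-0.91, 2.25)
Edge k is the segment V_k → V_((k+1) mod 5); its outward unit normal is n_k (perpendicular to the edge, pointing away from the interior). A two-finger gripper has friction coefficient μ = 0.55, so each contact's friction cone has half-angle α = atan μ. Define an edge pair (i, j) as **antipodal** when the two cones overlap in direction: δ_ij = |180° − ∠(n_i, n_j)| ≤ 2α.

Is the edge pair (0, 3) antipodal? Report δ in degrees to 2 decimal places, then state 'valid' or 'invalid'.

α = atan 0.55 = 28.81°;  2α = 57.62°
edge 0: e_0 = (+1.28, -2.23);  n_0 = (-0.8673, -0.4978)
edge 3: e_3 = (-3.54, +2.72);  n_3 = (+0.6093, +0.7930)
∠(n_0, n_3) = 157.39°
δ = |180° − 157.39°| = 22.61°
22.61° ≤ 2α = 57.62°  →  valid

δ = 22.61°, valid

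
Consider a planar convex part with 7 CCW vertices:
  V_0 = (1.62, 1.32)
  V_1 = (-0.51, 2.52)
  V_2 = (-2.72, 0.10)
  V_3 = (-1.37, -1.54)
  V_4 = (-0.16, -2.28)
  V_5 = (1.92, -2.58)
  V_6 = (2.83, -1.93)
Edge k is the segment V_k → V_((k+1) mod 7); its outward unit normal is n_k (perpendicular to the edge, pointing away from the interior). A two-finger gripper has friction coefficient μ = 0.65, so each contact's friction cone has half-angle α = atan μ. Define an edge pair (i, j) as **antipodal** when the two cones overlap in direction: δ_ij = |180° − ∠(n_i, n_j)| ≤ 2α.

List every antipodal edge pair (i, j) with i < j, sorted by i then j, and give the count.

count = 10; pairs: (0,2), (0,3), (0,4), (0,5), (1,4), (1,5), (1,6), (2,6), (3,6), (4,6)

α = atan 0.65 = 33.02°;  2α = 66.05°
n_0 = (+0.4908, +0.8712)
n_1 = (-0.7384, +0.6743)
n_2 = (-0.7721, -0.6355)
n_3 = (-0.5217, -0.8531)
n_4 = (-0.1428, -0.9898)
n_5 = (+0.5812, -0.8137)
n_6 = (+0.9372, +0.3489)
  (0,1): δ = 103.01°  ·
  (0,2): δ = 21.14°  ✓
  (0,3): δ = 2.05°  ✓
  (0,4): δ = 21.19°  ✓
  (0,5): δ = 64.93°  ✓
  (0,6): δ = 139.82°  ·
  (1,2): δ = 98.14°  ·
  (1,3): δ = 79.05°  ·
  (1,4): δ = 55.80°  ✓
  (1,5): δ = 12.06°  ✓
  (1,6): δ = 62.82°  ✓
  (2,3): δ = 160.91°  ·
  (2,4): δ = 137.67°  ·
  (2,5): δ = 93.92°  ·
  (2,6): δ = 19.04°  ✓
  (3,4): δ = 156.76°  ·
  (3,5): δ = 113.01°  ·
  (3,6): δ = 38.13°  ✓
  (4,5): δ = 136.26°  ·
  (4,6): δ = 61.37°  ✓
  (5,6): δ = 105.12°  ·
antipodal pairs: 10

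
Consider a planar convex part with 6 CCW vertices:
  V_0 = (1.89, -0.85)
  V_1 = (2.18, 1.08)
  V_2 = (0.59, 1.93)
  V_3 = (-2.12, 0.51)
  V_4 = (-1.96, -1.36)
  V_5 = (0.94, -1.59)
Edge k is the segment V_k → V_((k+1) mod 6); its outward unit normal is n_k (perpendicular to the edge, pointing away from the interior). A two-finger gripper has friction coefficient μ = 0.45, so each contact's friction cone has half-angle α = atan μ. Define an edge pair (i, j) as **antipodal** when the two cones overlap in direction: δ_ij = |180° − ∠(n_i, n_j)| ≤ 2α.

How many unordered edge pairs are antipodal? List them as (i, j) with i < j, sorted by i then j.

α = atan 0.45 = 24.23°;  2α = 48.46°
n_0 = (+0.9889, -0.1486)
n_1 = (+0.4715, +0.8819)
n_2 = (-0.4641, +0.8858)
n_3 = (-0.9964, -0.0853)
n_4 = (-0.0791, -0.9969)
n_5 = (+0.6145, -0.7889)
  (0,1): δ = 109.58°  ·
  (0,2): δ = 53.80°  ·
  (0,3): δ = 13.44°  ✓
  (0,4): δ = 94.01°  ·
  (0,5): δ = 136.46°  ·
  (1,2): δ = 124.22°  ·
  (1,3): δ = 56.98°  ·
  (1,4): δ = 23.59°  ✓
  (1,5): δ = 66.05°  ·
  (2,3): δ = 112.76°  ·
  (2,4): δ = 32.19°  ✓
  (2,5): δ = 10.26°  ✓
  (3,4): δ = 99.43°  ·
  (3,5): δ = 56.97°  ·
  (4,5): δ = 137.55°  ·
antipodal pairs: 4

count = 4; pairs: (0,3), (1,4), (2,4), (2,5)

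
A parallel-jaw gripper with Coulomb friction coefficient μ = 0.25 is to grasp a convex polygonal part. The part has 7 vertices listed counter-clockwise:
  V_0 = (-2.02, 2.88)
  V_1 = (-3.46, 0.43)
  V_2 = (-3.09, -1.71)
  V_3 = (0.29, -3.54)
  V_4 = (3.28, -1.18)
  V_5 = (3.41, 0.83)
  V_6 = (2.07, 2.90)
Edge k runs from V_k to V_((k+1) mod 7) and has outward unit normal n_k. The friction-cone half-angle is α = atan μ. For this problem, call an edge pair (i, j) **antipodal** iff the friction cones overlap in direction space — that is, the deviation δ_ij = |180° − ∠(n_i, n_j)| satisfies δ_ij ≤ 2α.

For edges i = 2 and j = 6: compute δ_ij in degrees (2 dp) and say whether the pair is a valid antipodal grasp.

α = atan 0.25 = 14.04°;  2α = 28.07°
edge 2: e_2 = (+3.38, -1.83);  n_2 = (-0.4761, -0.8794)
edge 6: e_6 = (-4.09, -0.02);  n_6 = (-0.0049, +1.0000)
∠(n_2, n_6) = 151.29°
δ = |180° − 151.29°| = 28.71°
28.71° > 2α = 28.07°  →  invalid

δ = 28.71°, invalid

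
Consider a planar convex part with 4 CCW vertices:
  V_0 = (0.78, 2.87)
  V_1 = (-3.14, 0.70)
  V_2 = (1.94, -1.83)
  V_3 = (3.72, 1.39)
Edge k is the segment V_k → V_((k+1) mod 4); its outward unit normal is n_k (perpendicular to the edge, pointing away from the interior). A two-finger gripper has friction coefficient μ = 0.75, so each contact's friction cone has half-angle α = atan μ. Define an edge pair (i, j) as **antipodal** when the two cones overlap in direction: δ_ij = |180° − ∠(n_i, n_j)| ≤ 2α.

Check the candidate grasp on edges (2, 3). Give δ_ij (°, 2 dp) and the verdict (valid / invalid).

δ = 87.79°, invalid

α = atan 0.75 = 36.87°;  2α = 73.74°
edge 2: e_2 = (+1.78, +3.22);  n_2 = (+0.8752, -0.4838)
edge 3: e_3 = (-2.94, +1.48);  n_3 = (+0.4496, +0.8932)
∠(n_2, n_3) = 92.21°
δ = |180° − 92.21°| = 87.79°
87.79° > 2α = 73.74°  →  invalid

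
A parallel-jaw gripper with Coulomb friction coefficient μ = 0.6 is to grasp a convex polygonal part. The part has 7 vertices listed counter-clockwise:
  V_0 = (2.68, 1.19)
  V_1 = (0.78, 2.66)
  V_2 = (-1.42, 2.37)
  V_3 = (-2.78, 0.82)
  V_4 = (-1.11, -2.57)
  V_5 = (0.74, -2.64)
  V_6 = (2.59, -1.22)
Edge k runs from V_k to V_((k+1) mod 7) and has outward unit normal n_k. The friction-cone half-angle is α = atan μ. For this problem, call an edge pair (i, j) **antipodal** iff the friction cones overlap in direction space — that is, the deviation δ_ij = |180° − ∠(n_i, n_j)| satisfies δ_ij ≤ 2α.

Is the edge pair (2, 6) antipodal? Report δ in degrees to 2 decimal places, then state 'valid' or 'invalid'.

α = atan 0.6 = 30.96°;  2α = 61.93°
edge 2: e_2 = (-1.36, -1.55);  n_2 = (-0.7517, +0.6595)
edge 6: e_6 = (+0.09, +2.41);  n_6 = (+0.9993, -0.0373)
∠(n_2, n_6) = 140.87°
δ = |180° − 140.87°| = 39.13°
39.13° ≤ 2α = 61.93°  →  valid

δ = 39.13°, valid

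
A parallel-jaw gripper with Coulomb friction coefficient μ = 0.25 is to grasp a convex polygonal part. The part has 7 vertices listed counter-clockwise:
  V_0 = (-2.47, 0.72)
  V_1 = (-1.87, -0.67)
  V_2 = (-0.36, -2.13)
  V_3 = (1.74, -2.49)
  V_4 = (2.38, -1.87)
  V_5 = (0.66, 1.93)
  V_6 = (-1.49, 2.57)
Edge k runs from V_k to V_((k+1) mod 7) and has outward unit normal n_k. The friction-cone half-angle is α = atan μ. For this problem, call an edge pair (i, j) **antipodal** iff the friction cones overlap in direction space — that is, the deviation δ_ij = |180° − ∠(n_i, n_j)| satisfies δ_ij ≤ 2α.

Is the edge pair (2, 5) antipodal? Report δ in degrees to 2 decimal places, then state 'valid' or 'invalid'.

α = atan 0.25 = 14.04°;  2α = 28.07°
edge 2: e_2 = (+2.10, -0.36);  n_2 = (-0.1690, -0.9856)
edge 5: e_5 = (-2.15, +0.64);  n_5 = (+0.2853, +0.9584)
∠(n_2, n_5) = 173.15°
δ = |180° − 173.15°| = 6.85°
6.85° ≤ 2α = 28.07°  →  valid

δ = 6.85°, valid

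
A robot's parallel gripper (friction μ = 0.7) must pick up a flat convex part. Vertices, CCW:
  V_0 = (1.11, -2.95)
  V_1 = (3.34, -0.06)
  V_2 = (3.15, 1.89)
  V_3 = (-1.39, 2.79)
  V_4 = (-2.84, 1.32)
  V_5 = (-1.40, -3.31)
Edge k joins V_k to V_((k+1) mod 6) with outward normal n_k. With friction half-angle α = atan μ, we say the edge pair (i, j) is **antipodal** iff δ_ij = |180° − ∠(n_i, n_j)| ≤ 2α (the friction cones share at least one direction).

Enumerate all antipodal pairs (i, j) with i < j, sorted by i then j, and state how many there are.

α = atan 0.7 = 34.99°;  2α = 69.98°
n_0 = (+0.7917, -0.6109)
n_1 = (+0.9953, +0.0970)
n_2 = (+0.1945, +0.9809)
n_3 = (-0.7119, +0.7022)
n_4 = (-0.9549, -0.2970)
n_5 = (+0.1420, -0.9899)
  (0,1): δ = 136.78°  ·
  (0,2): δ = 63.56°  ✓
  (0,3): δ = 6.95°  ✓
  (0,4): δ = 54.93°  ✓
  (0,5): δ = 135.82°  ·
  (1,2): δ = 106.78°  ·
  (1,3): δ = 50.17°  ✓
  (1,4): δ = 11.71°  ✓
  (1,5): δ = 92.60°  ·
  (2,3): δ = 123.39°  ·
  (2,4): δ = 61.51°  ✓
  (2,5): δ = 19.37°  ✓
  (3,4): δ = 118.12°  ·
  (3,5): δ = 37.23°  ✓
  (4,5): δ = 99.11°  ·
antipodal pairs: 8

count = 8; pairs: (0,2), (0,3), (0,4), (1,3), (1,4), (2,4), (2,5), (3,5)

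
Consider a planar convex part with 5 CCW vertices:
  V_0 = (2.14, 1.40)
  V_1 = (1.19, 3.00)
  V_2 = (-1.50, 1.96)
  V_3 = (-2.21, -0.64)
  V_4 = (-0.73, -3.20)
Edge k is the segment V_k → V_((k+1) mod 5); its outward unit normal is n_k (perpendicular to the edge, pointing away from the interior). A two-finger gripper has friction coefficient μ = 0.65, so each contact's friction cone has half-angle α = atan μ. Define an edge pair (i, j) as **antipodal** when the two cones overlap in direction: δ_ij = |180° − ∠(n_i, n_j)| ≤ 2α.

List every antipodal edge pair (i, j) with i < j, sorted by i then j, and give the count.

α = atan 0.65 = 33.02°;  2α = 66.05°
n_0 = (+0.8599, +0.5105)
n_1 = (-0.3606, +0.9327)
n_2 = (-0.9647, +0.2634)
n_3 = (-0.8657, -0.5005)
n_4 = (+0.8484, -0.5293)
  (0,1): δ = 99.56°  ·
  (0,2): δ = 45.97°  ✓
  (0,3): δ = 0.67°  ✓
  (0,4): δ = 117.34°  ·
  (1,2): δ = 126.41°  ·
  (1,3): δ = 81.10°  ·
  (1,4): δ = 36.90°  ✓
  (2,3): δ = 134.69°  ·
  (2,4): δ = 16.69°  ✓
  (3,4): δ = 61.99°  ✓
antipodal pairs: 5

count = 5; pairs: (0,2), (0,3), (1,4), (2,4), (3,4)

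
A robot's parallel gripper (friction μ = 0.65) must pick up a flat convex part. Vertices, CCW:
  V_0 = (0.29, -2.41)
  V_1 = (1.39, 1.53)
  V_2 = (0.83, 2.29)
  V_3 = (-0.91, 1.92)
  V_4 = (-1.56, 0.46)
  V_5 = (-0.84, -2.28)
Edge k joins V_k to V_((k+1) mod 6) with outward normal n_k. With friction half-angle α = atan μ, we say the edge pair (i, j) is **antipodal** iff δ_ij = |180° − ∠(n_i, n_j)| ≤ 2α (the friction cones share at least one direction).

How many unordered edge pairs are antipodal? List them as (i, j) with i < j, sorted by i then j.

count = 7; pairs: (0,2), (0,3), (0,4), (1,3), (1,4), (1,5), (2,5)

α = atan 0.65 = 33.02°;  2α = 66.05°
n_0 = (+0.9632, -0.2689)
n_1 = (+0.8051, +0.5932)
n_2 = (-0.2080, +0.9781)
n_3 = (-0.9136, +0.4067)
n_4 = (-0.9672, -0.2541)
n_5 = (-0.1143, -0.9934)
  (0,1): δ = 128.02°  ·
  (0,2): δ = 62.40°  ✓
  (0,3): δ = 8.40°  ✓
  (0,4): δ = 30.32°  ✓
  (0,5): δ = 99.04°  ·
  (1,2): δ = 114.38°  ·
  (1,3): δ = 60.38°  ✓
  (1,4): δ = 21.66°  ✓
  (1,5): δ = 47.05°  ✓
  (2,3): δ = 126.00°  ·
  (2,4): δ = 87.28°  ·
  (2,5): δ = 18.57°  ✓
  (3,4): δ = 141.28°  ·
  (3,5): δ = 72.56°  ·
  (4,5): δ = 111.29°  ·
antipodal pairs: 7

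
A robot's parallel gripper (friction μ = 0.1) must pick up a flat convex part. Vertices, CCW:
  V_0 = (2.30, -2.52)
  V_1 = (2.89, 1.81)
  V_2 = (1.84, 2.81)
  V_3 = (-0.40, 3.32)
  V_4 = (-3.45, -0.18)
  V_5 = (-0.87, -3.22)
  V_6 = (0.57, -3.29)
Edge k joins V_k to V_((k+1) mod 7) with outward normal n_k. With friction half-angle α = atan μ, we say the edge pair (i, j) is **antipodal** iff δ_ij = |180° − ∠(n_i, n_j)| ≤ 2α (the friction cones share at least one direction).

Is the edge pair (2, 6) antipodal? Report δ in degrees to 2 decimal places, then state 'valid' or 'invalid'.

δ = 36.82°, invalid

α = atan 0.1 = 5.71°;  2α = 11.42°
edge 2: e_2 = (-2.24, +0.51);  n_2 = (+0.2220, +0.9750)
edge 6: e_6 = (+1.73, +0.77);  n_6 = (+0.4066, -0.9136)
∠(n_2, n_6) = 143.18°
δ = |180° − 143.18°| = 36.82°
36.82° > 2α = 11.42°  →  invalid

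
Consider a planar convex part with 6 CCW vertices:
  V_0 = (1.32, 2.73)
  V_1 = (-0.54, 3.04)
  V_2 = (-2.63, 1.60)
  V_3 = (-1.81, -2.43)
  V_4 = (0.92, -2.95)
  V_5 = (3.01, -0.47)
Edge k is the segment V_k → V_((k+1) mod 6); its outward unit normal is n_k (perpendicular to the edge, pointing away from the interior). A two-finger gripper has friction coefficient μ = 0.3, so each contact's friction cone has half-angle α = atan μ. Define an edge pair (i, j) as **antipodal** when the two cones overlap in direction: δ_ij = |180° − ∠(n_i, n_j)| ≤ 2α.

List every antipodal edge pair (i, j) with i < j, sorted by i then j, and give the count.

α = atan 0.3 = 16.70°;  2α = 33.40°
n_0 = (+0.1644, +0.9864)
n_1 = (-0.5674, +0.8235)
n_2 = (-0.9799, -0.1994)
n_3 = (-0.1871, -0.9823)
n_4 = (+0.7647, -0.6444)
n_5 = (+0.8843, +0.4670)
  (0,1): δ = 135.97°  ·
  (0,2): δ = 69.04°  ·
  (0,3): δ = 1.32°  ✓
  (0,4): δ = 59.34°  ·
  (0,5): δ = 127.30°  ·
  (1,2): δ = 113.07°  ·
  (1,3): δ = 45.35°  ·
  (1,4): δ = 15.31°  ✓
  (1,5): δ = 83.27°  ·
  (2,3): δ = 112.29°  ·
  (2,4): δ = 51.62°  ·
  (2,5): δ = 16.34°  ✓
  (3,4): δ = 119.34°  ·
  (3,5): δ = 51.38°  ·
  (4,5): δ = 112.04°  ·
antipodal pairs: 3

count = 3; pairs: (0,3), (1,4), (2,5)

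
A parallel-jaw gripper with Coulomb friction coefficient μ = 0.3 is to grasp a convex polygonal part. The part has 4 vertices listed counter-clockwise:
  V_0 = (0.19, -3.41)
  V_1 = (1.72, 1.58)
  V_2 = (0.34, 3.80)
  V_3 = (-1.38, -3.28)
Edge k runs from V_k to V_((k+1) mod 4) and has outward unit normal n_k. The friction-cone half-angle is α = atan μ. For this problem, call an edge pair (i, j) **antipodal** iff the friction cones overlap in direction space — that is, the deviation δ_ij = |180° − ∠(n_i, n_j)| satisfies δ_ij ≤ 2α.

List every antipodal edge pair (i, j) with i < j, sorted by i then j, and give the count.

count = 1; pairs: (0,2)

α = atan 0.3 = 16.70°;  2α = 33.40°
n_0 = (+0.9561, -0.2931)
n_1 = (+0.8493, +0.5279)
n_2 = (-0.9717, +0.2361)
n_3 = (-0.0825, -0.9966)
  (0,1): δ = 131.09°  ·
  (0,2): δ = 3.39°  ✓
  (0,3): δ = 102.31°  ·
  (1,2): δ = 45.52°  ·
  (1,3): δ = 53.40°  ·
  (2,3): δ = 81.08°  ·
antipodal pairs: 1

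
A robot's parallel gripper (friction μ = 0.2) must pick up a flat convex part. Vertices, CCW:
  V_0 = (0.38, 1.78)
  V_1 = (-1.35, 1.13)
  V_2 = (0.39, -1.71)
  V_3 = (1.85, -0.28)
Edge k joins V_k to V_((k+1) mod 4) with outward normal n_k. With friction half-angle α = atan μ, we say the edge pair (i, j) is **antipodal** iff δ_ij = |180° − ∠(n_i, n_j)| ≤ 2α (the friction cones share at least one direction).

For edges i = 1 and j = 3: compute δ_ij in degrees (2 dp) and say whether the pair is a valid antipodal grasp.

α = atan 0.2 = 11.31°;  2α = 22.62°
edge 1: e_1 = (+1.74, -2.84);  n_1 = (-0.8527, -0.5224)
edge 3: e_3 = (-1.47, +2.06);  n_3 = (+0.8140, +0.5809)
∠(n_1, n_3) = 175.98°
δ = |180° − 175.98°| = 4.02°
4.02° ≤ 2α = 22.62°  →  valid

δ = 4.02°, valid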